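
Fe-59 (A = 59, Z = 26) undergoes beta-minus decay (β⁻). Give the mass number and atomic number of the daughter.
Daughter: A = 59, Z = 27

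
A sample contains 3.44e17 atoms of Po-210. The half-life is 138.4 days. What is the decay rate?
A = λN = 1.723e15 decays/day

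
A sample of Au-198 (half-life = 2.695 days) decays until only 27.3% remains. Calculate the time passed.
t = t½ × log₂(N₀/N) = 5.048 days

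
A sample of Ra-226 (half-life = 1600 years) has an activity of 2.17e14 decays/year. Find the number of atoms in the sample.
N = A/λ = 5.009e17 atoms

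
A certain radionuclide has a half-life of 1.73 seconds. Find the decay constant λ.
λ = ln(2)/t½ = 0.4007 second⁻¹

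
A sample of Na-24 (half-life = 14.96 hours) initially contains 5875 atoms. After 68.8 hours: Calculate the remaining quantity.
N = N₀(1/2)^(t/t½) = 242.4 atoms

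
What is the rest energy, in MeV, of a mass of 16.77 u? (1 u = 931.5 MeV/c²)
E = mc² = 15620 MeV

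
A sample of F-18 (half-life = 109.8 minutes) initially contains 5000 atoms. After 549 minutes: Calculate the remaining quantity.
N = N₀(1/2)^(t/t½) = 156.2 atoms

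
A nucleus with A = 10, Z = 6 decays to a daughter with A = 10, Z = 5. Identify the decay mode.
ΔA = 0, ΔZ = -1 ⇒ beta-plus decay (β⁺) or electron capture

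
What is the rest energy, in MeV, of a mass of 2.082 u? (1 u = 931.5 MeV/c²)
E = mc² = 1939 MeV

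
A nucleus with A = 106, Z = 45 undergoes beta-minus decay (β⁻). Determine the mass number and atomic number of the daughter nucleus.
Daughter: A = 106, Z = 46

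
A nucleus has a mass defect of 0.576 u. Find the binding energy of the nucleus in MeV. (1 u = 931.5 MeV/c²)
B.E. = Δm × 931.5 = 536.5 MeV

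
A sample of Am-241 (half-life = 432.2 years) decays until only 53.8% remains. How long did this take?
t = t½ × log₂(N₀/N) = 386.5 years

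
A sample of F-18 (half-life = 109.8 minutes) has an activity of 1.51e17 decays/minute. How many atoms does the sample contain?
N = A/λ = 2.392e19 atoms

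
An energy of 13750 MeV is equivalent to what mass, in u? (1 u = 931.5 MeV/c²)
m = E/c² = 14.76 u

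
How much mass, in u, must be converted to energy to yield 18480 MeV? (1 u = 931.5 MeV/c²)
m = E/c² = 19.84 u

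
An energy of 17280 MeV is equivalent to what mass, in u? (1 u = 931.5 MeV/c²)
m = E/c² = 18.55 u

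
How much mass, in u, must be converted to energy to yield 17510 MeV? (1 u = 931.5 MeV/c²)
m = E/c² = 18.8 u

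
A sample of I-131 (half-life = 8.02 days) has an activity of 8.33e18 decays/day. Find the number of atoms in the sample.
N = A/λ = 9.638e19 atoms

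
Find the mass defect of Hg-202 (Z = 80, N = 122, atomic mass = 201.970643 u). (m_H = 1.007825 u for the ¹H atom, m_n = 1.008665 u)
Δm = Z·m_H + N·m_n − M = 1.712 u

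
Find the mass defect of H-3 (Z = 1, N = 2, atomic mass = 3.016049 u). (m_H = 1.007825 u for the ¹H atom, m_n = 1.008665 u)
Δm = Z·m_H + N·m_n − M = 0.009106 u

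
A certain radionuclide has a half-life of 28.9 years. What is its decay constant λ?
λ = ln(2)/t½ = 0.02398 year⁻¹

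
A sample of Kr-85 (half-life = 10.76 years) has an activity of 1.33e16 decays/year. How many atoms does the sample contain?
N = A/λ = 2.065e17 atoms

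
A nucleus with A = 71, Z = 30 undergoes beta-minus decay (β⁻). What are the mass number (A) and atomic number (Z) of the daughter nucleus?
Daughter: A = 71, Z = 31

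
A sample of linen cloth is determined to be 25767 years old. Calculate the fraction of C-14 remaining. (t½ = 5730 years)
N/N₀ = (1/2)^(t/t½) = 0.04429 = 4.43%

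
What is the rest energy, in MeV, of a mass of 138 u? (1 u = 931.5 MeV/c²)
E = mc² = 1.285e5 MeV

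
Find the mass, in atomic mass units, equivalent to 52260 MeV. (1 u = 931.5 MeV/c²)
m = E/c² = 56.1 u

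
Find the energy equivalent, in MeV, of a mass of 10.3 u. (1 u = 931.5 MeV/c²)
E = mc² = 9594 MeV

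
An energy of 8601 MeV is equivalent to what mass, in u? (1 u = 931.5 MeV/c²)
m = E/c² = 9.233 u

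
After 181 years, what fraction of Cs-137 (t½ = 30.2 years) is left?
N/N₀ = (1/2)^(t/t½) = 0.0157 = 1.57%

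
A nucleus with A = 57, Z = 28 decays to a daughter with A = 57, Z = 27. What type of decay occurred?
ΔA = 0, ΔZ = -1 ⇒ beta-plus decay (β⁺) or electron capture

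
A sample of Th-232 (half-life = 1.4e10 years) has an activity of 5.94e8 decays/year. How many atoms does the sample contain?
N = A/λ = 1.2e19 atoms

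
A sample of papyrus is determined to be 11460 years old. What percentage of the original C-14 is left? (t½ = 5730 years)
N/N₀ = (1/2)^(t/t½) = 0.25 = 25%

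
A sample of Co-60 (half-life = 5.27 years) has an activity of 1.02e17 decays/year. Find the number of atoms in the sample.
N = A/λ = 7.755e17 atoms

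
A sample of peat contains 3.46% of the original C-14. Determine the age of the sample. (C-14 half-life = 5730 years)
Age = t½ × log₂(1/ratio) = 27810 years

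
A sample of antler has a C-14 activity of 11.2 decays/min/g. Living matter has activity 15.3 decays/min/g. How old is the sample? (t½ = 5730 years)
Age = t½ × log₂(A₀/A) = 2579 years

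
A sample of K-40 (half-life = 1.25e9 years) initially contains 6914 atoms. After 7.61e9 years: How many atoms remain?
N = N₀(1/2)^(t/t½) = 101.6 atoms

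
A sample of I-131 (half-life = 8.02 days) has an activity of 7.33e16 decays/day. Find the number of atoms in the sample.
N = A/λ = 8.481e17 atoms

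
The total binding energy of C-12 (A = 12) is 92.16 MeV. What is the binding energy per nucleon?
B.E./A = 92.16/12 = 7.68 MeV/nucleon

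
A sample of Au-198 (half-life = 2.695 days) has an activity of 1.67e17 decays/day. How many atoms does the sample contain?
N = A/λ = 6.493e17 atoms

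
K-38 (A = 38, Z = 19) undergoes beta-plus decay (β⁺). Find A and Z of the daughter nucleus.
Daughter: A = 38, Z = 18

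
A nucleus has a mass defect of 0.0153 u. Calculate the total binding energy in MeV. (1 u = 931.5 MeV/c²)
B.E. = Δm × 931.5 = 14.25 MeV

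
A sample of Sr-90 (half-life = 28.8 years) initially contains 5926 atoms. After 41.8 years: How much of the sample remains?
N = N₀(1/2)^(t/t½) = 2167 atoms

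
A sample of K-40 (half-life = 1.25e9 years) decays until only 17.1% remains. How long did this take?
t = t½ × log₂(N₀/N) = 3.185e9 years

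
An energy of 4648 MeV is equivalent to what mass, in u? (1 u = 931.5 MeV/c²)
m = E/c² = 4.99 u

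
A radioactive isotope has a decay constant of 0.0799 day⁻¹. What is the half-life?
t½ = ln(2)/λ = 8.675 days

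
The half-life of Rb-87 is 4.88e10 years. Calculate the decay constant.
λ = ln(2)/t½ = 1.42e-11 year⁻¹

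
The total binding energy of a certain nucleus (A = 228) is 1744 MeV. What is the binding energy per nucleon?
B.E./A = 1744/228 = 7.649 MeV/nucleon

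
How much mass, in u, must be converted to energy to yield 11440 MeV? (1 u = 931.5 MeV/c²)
m = E/c² = 12.28 u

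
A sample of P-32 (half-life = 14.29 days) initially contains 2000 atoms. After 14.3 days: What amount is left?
N = N₀(1/2)^(t/t½) = 999.5 atoms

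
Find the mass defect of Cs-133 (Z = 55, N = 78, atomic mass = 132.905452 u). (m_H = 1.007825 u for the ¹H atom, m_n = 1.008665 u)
Δm = Z·m_H + N·m_n − M = 1.201 u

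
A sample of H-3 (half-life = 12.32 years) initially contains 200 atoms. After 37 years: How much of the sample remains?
N = N₀(1/2)^(t/t½) = 24.94 atoms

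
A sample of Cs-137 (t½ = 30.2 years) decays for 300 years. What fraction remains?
N/N₀ = (1/2)^(t/t½) = 0.001022 = 0.102%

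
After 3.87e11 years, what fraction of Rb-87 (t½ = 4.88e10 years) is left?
N/N₀ = (1/2)^(t/t½) = 0.0041 = 0.41%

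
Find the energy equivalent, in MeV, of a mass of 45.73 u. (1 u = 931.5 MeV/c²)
E = mc² = 42600 MeV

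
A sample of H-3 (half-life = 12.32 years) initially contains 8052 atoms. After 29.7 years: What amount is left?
N = N₀(1/2)^(t/t½) = 1514 atoms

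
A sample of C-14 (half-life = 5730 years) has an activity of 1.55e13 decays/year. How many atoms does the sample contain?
N = A/λ = 1.281e17 atoms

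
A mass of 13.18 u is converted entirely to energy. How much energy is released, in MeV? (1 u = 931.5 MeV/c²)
E = mc² = 12280 MeV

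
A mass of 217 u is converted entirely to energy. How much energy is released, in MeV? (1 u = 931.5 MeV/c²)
E = mc² = 2.021e5 MeV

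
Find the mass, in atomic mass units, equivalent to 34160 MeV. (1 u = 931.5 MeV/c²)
m = E/c² = 36.67 u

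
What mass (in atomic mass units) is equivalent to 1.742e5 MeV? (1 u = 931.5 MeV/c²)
m = E/c² = 187 u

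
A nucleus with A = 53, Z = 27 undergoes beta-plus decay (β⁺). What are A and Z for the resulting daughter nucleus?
Daughter: A = 53, Z = 26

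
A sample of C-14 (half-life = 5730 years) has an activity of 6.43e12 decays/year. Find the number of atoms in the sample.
N = A/λ = 5.315e16 atoms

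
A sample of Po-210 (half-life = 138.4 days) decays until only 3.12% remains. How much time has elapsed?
t = t½ × log₂(N₀/N) = 692.3 days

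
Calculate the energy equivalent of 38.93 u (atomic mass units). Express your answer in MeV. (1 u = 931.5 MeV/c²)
E = mc² = 36260 MeV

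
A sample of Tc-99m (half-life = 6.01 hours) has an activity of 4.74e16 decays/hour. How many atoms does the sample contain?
N = A/λ = 4.11e17 atoms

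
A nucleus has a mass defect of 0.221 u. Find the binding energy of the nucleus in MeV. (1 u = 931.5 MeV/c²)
B.E. = Δm × 931.5 = 205.9 MeV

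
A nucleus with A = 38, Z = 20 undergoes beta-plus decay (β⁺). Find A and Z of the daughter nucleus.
Daughter: A = 38, Z = 19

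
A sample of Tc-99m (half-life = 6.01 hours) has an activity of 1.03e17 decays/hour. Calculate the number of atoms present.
N = A/λ = 8.931e17 atoms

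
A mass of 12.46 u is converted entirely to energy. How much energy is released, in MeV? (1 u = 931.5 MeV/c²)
E = mc² = 11610 MeV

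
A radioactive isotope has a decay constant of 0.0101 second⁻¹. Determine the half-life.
t½ = ln(2)/λ = 68.63 seconds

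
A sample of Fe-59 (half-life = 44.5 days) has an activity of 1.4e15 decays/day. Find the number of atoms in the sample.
N = A/λ = 8.988e16 atoms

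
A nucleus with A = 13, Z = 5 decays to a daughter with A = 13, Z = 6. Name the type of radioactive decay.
ΔA = 0, ΔZ = +1 ⇒ beta-minus decay (β⁻)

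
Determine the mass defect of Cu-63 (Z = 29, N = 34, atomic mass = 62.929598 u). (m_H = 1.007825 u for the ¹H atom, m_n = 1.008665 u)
Δm = Z·m_H + N·m_n − M = 0.5919 u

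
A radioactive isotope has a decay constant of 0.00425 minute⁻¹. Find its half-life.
t½ = ln(2)/λ = 163.1 minutes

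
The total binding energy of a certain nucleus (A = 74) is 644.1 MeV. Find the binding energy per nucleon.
B.E./A = 644.1/74 = 8.704 MeV/nucleon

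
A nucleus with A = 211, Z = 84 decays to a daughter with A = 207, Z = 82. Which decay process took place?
ΔA = -4, ΔZ = -2 ⇒ alpha decay (α)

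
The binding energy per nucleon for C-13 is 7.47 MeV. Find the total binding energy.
B.E. = 7.47 × 13 = 97.11 MeV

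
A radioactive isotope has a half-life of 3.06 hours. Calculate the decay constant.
λ = ln(2)/t½ = 0.2265 hour⁻¹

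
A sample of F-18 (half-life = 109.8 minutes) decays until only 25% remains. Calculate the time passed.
t = t½ × log₂(N₀/N) = 219.6 minutes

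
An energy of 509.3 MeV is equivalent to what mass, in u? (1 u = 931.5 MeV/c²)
m = E/c² = 0.5468 u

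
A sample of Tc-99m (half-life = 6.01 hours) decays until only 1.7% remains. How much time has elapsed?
t = t½ × log₂(N₀/N) = 35.33 hours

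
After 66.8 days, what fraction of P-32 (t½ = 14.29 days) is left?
N/N₀ = (1/2)^(t/t½) = 0.03916 = 3.92%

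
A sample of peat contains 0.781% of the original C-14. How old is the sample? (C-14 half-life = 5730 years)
Age = t½ × log₂(1/ratio) = 40110 years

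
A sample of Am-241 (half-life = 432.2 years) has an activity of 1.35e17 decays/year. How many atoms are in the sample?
N = A/λ = 8.418e19 atoms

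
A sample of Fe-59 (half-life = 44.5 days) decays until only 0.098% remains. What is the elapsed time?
t = t½ × log₂(N₀/N) = 444.8 days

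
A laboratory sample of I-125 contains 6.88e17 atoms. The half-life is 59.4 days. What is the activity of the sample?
A = λN = 8.028e15 decays/day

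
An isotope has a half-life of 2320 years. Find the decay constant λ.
λ = ln(2)/t½ = 2.988e-4 year⁻¹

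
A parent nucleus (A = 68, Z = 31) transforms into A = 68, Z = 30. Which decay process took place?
ΔA = 0, ΔZ = -1 ⇒ beta-plus decay (β⁺) or electron capture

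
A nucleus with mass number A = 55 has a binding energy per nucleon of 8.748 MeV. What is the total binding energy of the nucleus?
B.E. = 8.748 × 55 = 481.1 MeV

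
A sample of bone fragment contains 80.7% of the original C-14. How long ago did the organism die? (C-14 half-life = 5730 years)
Age = t½ × log₂(1/ratio) = 1773 years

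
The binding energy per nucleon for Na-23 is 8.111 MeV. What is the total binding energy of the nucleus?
B.E. = 8.111 × 23 = 186.6 MeV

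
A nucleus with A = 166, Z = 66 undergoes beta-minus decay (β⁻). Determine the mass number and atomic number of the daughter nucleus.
Daughter: A = 166, Z = 67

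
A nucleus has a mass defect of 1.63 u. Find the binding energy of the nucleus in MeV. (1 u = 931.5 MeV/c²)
B.E. = Δm × 931.5 = 1518 MeV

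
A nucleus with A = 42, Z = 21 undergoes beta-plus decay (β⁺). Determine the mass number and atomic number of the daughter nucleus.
Daughter: A = 42, Z = 20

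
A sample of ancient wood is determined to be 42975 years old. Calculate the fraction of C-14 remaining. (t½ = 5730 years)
N/N₀ = (1/2)^(t/t½) = 0.005524 = 0.552%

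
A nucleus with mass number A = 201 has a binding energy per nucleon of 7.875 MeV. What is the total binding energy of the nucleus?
B.E. = 7.875 × 201 = 1583 MeV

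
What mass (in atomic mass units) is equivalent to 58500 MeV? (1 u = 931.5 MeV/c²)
m = E/c² = 62.8 u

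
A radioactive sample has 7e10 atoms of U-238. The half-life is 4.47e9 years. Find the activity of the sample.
A = λN = 10.85 decays/year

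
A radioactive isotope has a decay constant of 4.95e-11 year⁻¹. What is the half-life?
t½ = ln(2)/λ = 1.4e10 years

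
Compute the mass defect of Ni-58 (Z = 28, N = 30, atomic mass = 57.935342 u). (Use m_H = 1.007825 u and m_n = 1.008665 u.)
Δm = Z·m_H + N·m_n − M = 0.5437 u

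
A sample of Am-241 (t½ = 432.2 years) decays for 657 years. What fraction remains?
N/N₀ = (1/2)^(t/t½) = 0.3487 = 34.9%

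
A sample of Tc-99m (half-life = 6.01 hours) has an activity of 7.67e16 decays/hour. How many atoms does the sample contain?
N = A/λ = 6.65e17 atoms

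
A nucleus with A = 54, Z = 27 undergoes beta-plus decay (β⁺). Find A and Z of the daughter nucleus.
Daughter: A = 54, Z = 26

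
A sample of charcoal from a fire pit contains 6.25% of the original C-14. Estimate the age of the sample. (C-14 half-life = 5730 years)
Age = t½ × log₂(1/ratio) = 22920 years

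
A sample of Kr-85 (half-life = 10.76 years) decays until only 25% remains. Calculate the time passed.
t = t½ × log₂(N₀/N) = 21.52 years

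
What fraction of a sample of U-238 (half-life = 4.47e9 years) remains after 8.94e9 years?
N/N₀ = (1/2)^(t/t½) = 0.25 = 25%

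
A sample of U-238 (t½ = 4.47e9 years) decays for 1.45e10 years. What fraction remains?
N/N₀ = (1/2)^(t/t½) = 0.1056 = 10.6%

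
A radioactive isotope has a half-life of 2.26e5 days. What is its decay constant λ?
λ = ln(2)/t½ = 3.067e-6 day⁻¹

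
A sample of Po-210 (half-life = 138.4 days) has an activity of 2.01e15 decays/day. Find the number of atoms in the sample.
N = A/λ = 4.013e17 atoms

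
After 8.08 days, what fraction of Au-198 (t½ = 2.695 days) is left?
N/N₀ = (1/2)^(t/t½) = 0.1252 = 12.5%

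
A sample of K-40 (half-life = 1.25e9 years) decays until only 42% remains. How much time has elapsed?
t = t½ × log₂(N₀/N) = 1.564e9 years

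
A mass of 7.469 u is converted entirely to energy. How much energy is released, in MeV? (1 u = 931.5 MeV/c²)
E = mc² = 6957 MeV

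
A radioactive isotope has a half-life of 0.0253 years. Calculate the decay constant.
λ = ln(2)/t½ = 27.4 year⁻¹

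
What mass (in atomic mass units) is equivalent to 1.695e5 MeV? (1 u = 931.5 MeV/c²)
m = E/c² = 182 u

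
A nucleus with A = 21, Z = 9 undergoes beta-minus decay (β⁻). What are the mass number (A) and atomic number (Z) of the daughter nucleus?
Daughter: A = 21, Z = 10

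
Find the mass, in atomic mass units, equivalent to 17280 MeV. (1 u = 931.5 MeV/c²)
m = E/c² = 18.55 u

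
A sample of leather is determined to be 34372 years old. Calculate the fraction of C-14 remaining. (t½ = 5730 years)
N/N₀ = (1/2)^(t/t½) = 0.01564 = 1.56%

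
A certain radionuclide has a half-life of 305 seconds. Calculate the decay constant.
λ = ln(2)/t½ = 0.002273 second⁻¹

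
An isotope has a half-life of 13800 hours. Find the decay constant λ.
λ = ln(2)/t½ = 5.023e-5 hour⁻¹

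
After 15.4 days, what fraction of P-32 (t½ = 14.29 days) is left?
N/N₀ = (1/2)^(t/t½) = 0.4738 = 47.4%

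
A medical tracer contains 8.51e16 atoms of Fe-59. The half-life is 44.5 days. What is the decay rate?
A = λN = 1.326e15 decays/day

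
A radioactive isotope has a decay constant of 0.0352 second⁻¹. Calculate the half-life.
t½ = ln(2)/λ = 19.69 seconds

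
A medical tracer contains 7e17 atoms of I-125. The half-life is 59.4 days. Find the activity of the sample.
A = λN = 8.168e15 decays/day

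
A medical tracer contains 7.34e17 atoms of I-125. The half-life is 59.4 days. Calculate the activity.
A = λN = 8.565e15 decays/day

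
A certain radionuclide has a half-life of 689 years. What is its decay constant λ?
λ = ln(2)/t½ = 0.001006 year⁻¹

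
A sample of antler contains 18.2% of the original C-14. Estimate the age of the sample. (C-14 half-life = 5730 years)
Age = t½ × log₂(1/ratio) = 14080 years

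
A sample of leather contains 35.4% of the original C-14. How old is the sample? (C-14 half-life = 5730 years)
Age = t½ × log₂(1/ratio) = 8585 years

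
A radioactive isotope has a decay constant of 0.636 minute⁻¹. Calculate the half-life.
t½ = ln(2)/λ = 1.09 minutes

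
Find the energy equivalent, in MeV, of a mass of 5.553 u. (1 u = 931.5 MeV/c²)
E = mc² = 5173 MeV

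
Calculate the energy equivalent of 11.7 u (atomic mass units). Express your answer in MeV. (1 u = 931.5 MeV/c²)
E = mc² = 10900 MeV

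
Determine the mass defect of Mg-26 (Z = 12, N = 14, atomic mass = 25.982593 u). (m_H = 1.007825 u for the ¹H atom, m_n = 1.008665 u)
Δm = Z·m_H + N·m_n − M = 0.2326 u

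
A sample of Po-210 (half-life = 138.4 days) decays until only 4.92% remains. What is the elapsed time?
t = t½ × log₂(N₀/N) = 601.4 days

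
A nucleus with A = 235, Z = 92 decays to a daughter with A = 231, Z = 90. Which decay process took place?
ΔA = -4, ΔZ = -2 ⇒ alpha decay (α)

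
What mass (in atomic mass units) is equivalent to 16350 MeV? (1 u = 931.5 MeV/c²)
m = E/c² = 17.55 u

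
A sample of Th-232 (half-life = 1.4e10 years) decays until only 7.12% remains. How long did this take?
t = t½ × log₂(N₀/N) = 5.337e10 years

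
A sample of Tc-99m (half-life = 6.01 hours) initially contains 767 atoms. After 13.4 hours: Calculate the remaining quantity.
N = N₀(1/2)^(t/t½) = 163.5 atoms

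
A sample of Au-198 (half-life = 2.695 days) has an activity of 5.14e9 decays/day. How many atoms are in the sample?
N = A/λ = 1.998e10 atoms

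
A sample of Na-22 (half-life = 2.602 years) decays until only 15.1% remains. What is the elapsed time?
t = t½ × log₂(N₀/N) = 7.097 years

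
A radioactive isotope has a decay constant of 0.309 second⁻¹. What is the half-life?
t½ = ln(2)/λ = 2.243 seconds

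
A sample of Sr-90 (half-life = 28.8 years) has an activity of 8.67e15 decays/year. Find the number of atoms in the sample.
N = A/λ = 3.602e17 atoms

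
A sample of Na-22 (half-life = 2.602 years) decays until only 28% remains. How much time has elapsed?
t = t½ × log₂(N₀/N) = 4.779 years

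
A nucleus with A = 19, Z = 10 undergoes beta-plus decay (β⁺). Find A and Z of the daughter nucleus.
Daughter: A = 19, Z = 9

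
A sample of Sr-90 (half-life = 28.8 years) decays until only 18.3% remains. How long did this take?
t = t½ × log₂(N₀/N) = 70.56 years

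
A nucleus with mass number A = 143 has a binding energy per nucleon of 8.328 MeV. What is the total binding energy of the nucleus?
B.E. = 8.328 × 143 = 1191 MeV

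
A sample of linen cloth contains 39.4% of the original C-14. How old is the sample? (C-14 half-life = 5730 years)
Age = t½ × log₂(1/ratio) = 7700 years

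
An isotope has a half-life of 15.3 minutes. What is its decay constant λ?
λ = ln(2)/t½ = 0.0453 minute⁻¹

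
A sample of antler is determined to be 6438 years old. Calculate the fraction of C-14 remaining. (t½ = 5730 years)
N/N₀ = (1/2)^(t/t½) = 0.459 = 45.9%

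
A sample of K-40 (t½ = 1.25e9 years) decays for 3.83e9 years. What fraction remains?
N/N₀ = (1/2)^(t/t½) = 0.1196 = 12%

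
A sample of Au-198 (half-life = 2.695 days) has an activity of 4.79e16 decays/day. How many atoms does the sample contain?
N = A/λ = 1.862e17 atoms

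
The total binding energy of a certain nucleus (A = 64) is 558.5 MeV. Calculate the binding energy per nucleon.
B.E./A = 558.5/64 = 8.727 MeV/nucleon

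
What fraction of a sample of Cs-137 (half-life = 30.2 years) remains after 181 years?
N/N₀ = (1/2)^(t/t½) = 0.0157 = 1.57%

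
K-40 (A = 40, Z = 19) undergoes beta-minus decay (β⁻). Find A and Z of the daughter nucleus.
Daughter: A = 40, Z = 20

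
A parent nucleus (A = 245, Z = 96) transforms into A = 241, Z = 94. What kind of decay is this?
ΔA = -4, ΔZ = -2 ⇒ alpha decay (α)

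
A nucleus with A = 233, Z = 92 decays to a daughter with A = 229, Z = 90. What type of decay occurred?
ΔA = -4, ΔZ = -2 ⇒ alpha decay (α)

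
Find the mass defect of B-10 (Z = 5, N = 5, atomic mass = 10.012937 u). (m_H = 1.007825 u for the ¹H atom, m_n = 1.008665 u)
Δm = Z·m_H + N·m_n − M = 0.06951 u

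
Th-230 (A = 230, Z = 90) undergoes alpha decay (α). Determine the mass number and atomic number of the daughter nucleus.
Daughter: A = 226, Z = 88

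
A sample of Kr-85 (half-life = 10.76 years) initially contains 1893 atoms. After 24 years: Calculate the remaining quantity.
N = N₀(1/2)^(t/t½) = 403.4 atoms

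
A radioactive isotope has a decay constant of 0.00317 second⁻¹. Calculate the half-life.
t½ = ln(2)/λ = 218.7 seconds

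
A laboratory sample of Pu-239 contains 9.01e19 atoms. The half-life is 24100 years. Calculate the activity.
A = λN = 2.591e15 decays/year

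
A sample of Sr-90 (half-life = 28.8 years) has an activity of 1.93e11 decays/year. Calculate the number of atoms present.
N = A/λ = 8.019e12 atoms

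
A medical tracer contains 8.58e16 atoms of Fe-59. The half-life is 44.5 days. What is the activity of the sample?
A = λN = 1.336e15 decays/day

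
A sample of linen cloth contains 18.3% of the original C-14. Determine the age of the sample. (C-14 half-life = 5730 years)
Age = t½ × log₂(1/ratio) = 14040 years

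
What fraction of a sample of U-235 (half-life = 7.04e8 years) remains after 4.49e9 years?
N/N₀ = (1/2)^(t/t½) = 0.01202 = 1.2%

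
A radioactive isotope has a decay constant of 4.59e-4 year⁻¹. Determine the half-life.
t½ = ln(2)/λ = 1510 years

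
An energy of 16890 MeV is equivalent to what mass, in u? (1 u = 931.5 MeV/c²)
m = E/c² = 18.13 u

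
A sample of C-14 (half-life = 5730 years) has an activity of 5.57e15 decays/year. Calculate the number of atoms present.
N = A/λ = 4.605e19 atoms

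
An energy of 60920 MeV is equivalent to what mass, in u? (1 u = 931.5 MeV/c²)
m = E/c² = 65.4 u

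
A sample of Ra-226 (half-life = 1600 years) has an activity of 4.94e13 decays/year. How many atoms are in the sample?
N = A/λ = 1.14e17 atoms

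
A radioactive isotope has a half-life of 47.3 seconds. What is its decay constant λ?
λ = ln(2)/t½ = 0.01465 second⁻¹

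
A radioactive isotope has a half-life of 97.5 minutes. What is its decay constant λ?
λ = ln(2)/t½ = 0.007109 minute⁻¹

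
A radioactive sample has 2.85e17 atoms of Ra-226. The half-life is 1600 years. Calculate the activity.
A = λN = 1.235e14 decays/year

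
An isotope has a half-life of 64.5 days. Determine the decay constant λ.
λ = ln(2)/t½ = 0.01075 day⁻¹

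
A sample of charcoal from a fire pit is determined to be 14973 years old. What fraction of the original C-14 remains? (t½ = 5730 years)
N/N₀ = (1/2)^(t/t½) = 0.1634 = 16.3%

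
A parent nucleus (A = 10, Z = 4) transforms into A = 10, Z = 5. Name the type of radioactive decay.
ΔA = 0, ΔZ = +1 ⇒ beta-minus decay (β⁻)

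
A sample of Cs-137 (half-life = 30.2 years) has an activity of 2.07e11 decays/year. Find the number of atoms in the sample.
N = A/λ = 9.019e12 atoms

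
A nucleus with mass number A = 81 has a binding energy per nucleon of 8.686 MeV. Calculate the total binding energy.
B.E. = 8.686 × 81 = 703.6 MeV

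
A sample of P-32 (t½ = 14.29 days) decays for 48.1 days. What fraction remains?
N/N₀ = (1/2)^(t/t½) = 0.09699 = 9.7%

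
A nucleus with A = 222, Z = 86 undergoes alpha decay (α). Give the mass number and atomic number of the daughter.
Daughter: A = 218, Z = 84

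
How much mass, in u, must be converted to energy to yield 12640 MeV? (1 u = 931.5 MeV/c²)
m = E/c² = 13.57 u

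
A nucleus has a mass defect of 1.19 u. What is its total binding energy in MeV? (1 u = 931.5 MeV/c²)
B.E. = Δm × 931.5 = 1108 MeV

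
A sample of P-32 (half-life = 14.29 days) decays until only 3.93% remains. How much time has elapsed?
t = t½ × log₂(N₀/N) = 66.72 days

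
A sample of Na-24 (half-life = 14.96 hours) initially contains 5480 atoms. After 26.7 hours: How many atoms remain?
N = N₀(1/2)^(t/t½) = 1590 atoms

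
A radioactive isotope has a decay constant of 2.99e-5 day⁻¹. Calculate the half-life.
t½ = ln(2)/λ = 23180 days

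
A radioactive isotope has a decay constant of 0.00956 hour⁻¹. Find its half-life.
t½ = ln(2)/λ = 72.5 hours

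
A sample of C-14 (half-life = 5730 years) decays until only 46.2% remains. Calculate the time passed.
t = t½ × log₂(N₀/N) = 6383 years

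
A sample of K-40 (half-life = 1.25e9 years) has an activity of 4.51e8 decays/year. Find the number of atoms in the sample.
N = A/λ = 8.133e17 atoms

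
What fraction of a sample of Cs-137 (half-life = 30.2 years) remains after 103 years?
N/N₀ = (1/2)^(t/t½) = 0.09404 = 9.4%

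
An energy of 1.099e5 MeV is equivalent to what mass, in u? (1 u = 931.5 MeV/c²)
m = E/c² = 118 u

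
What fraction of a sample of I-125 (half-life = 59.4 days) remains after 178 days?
N/N₀ = (1/2)^(t/t½) = 0.1253 = 12.5%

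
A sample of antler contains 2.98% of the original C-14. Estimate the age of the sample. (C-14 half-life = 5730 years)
Age = t½ × log₂(1/ratio) = 29040 years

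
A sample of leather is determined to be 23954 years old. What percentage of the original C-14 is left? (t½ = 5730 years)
N/N₀ = (1/2)^(t/t½) = 0.05515 = 5.52%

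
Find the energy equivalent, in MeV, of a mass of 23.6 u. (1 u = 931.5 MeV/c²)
E = mc² = 21980 MeV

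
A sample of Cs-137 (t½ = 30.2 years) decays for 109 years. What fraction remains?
N/N₀ = (1/2)^(t/t½) = 0.08194 = 8.19%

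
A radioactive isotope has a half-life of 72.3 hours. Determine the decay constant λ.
λ = ln(2)/t½ = 0.009587 hour⁻¹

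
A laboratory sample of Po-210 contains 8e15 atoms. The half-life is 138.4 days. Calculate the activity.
A = λN = 4.007e13 decays/day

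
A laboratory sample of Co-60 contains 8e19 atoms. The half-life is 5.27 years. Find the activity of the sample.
A = λN = 1.052e19 decays/year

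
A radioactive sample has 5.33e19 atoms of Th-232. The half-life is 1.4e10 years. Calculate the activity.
A = λN = 2.639e9 decays/year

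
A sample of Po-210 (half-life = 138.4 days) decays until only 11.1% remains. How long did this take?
t = t½ × log₂(N₀/N) = 438.9 days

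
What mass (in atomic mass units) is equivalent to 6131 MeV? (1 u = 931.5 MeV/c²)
m = E/c² = 6.582 u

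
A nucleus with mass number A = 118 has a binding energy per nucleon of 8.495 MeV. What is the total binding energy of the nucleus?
B.E. = 8.495 × 118 = 1002 MeV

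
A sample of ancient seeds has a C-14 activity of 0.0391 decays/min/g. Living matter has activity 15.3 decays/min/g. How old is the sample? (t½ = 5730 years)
Age = t½ × log₂(A₀/A) = 49350 years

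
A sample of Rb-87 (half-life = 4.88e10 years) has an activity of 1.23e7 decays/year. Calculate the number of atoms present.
N = A/λ = 8.66e17 atoms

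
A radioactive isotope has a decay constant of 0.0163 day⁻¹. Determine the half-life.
t½ = ln(2)/λ = 42.52 days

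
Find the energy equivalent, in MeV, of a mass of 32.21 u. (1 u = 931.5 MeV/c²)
E = mc² = 30000 MeV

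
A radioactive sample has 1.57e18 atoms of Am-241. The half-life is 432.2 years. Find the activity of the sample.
A = λN = 2.518e15 decays/year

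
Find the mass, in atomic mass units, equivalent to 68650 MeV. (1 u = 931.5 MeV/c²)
m = E/c² = 73.7 u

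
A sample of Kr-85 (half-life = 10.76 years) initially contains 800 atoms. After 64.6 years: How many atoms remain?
N = N₀(1/2)^(t/t½) = 12.47 atoms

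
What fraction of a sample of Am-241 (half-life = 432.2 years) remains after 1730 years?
N/N₀ = (1/2)^(t/t½) = 0.06238 = 6.24%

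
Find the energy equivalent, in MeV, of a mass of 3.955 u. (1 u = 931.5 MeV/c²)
E = mc² = 3684 MeV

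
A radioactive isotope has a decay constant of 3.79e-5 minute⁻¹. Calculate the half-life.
t½ = ln(2)/λ = 18290 minutes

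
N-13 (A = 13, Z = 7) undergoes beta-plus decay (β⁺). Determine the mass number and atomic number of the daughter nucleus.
Daughter: A = 13, Z = 6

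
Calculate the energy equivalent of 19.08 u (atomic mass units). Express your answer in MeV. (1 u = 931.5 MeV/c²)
E = mc² = 17770 MeV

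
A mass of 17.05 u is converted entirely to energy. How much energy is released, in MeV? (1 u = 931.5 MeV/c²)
E = mc² = 15880 MeV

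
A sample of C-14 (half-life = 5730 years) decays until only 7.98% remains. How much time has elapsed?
t = t½ × log₂(N₀/N) = 20900 years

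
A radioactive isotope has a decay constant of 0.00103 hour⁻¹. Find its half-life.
t½ = ln(2)/λ = 673 hours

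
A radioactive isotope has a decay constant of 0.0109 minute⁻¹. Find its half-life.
t½ = ln(2)/λ = 63.59 minutes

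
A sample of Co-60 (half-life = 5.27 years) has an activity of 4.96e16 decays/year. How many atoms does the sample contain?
N = A/λ = 3.771e17 atoms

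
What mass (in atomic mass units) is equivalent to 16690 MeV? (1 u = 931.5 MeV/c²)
m = E/c² = 17.92 u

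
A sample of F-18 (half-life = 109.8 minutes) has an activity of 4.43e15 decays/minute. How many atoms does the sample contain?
N = A/λ = 7.017e17 atoms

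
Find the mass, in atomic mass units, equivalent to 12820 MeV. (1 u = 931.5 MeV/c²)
m = E/c² = 13.76 u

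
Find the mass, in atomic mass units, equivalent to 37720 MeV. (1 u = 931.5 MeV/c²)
m = E/c² = 40.49 u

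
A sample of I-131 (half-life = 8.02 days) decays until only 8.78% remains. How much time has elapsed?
t = t½ × log₂(N₀/N) = 28.15 days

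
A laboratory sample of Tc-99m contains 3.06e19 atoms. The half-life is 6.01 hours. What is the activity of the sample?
A = λN = 3.529e18 decays/hour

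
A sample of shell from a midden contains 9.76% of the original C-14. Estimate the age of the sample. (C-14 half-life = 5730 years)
Age = t½ × log₂(1/ratio) = 19240 years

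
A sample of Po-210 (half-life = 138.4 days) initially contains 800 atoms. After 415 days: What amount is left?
N = N₀(1/2)^(t/t½) = 100.1 atoms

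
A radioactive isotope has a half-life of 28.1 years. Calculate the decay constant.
λ = ln(2)/t½ = 0.02467 year⁻¹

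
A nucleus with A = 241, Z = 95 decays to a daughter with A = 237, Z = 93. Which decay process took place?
ΔA = -4, ΔZ = -2 ⇒ alpha decay (α)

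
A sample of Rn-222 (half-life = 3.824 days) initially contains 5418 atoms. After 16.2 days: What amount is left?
N = N₀(1/2)^(t/t½) = 287.4 atoms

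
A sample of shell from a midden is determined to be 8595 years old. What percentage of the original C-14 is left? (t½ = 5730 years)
N/N₀ = (1/2)^(t/t½) = 0.3536 = 35.4%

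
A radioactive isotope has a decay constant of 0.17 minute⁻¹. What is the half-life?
t½ = ln(2)/λ = 4.077 minutes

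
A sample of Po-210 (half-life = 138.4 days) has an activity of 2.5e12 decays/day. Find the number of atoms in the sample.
N = A/λ = 4.992e14 atoms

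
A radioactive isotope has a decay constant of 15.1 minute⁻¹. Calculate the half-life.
t½ = ln(2)/λ = 0.0459 minutes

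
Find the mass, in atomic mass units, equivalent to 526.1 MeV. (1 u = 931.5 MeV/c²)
m = E/c² = 0.5648 u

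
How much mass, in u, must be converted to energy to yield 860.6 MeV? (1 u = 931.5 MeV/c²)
m = E/c² = 0.9239 u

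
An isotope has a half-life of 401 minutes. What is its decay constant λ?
λ = ln(2)/t½ = 0.001729 minute⁻¹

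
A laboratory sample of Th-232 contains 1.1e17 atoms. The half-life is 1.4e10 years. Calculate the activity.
A = λN = 5.446e6 decays/year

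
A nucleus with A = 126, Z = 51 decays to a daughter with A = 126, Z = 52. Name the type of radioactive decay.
ΔA = 0, ΔZ = +1 ⇒ beta-minus decay (β⁻)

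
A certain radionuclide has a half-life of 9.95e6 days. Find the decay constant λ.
λ = ln(2)/t½ = 6.966e-8 day⁻¹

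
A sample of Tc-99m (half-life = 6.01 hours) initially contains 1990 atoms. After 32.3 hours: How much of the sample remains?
N = N₀(1/2)^(t/t½) = 47.97 atoms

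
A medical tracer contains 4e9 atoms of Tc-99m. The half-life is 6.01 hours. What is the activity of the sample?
A = λN = 4.613e8 decays/hour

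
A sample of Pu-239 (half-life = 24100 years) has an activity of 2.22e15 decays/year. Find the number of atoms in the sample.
N = A/λ = 7.719e19 atoms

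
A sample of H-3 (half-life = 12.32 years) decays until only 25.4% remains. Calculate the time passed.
t = t½ × log₂(N₀/N) = 24.36 years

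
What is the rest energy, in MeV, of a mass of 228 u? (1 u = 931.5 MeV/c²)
E = mc² = 2.124e5 MeV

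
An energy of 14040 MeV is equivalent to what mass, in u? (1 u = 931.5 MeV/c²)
m = E/c² = 15.07 u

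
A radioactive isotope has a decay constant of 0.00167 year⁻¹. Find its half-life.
t½ = ln(2)/λ = 415.1 years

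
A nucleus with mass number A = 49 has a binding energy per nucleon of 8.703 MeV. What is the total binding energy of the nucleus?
B.E. = 8.703 × 49 = 426.4 MeV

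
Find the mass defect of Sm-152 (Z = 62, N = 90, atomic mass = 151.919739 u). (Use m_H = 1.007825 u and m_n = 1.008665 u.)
Δm = Z·m_H + N·m_n − M = 1.345 u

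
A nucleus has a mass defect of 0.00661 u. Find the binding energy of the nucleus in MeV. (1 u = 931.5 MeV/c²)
B.E. = Δm × 931.5 = 6.157 MeV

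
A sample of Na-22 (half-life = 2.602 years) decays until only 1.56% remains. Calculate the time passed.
t = t½ × log₂(N₀/N) = 15.62 years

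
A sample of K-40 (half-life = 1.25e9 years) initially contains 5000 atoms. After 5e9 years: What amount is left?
N = N₀(1/2)^(t/t½) = 312.5 atoms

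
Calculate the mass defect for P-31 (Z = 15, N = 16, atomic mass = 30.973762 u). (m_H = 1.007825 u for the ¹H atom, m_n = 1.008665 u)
Δm = Z·m_H + N·m_n − M = 0.2823 u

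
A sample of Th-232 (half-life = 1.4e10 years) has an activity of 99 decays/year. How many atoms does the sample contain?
N = A/λ = 2e12 atoms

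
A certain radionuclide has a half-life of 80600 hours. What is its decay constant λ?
λ = ln(2)/t½ = 8.6e-6 hour⁻¹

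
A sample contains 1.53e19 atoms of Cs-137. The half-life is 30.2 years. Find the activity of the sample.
A = λN = 3.512e17 decays/year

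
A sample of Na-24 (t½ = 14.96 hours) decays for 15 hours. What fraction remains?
N/N₀ = (1/2)^(t/t½) = 0.4991 = 49.9%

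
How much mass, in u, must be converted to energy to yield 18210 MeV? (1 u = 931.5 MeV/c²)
m = E/c² = 19.55 u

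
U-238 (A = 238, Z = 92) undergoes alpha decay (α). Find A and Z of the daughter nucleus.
Daughter: A = 234, Z = 90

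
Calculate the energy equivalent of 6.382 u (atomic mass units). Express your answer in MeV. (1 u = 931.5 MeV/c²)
E = mc² = 5945 MeV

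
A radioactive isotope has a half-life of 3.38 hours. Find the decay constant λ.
λ = ln(2)/t½ = 0.2051 hour⁻¹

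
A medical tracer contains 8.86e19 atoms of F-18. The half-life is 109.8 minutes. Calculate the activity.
A = λN = 5.593e17 decays/minute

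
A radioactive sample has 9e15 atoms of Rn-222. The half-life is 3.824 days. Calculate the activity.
A = λN = 1.631e15 decays/day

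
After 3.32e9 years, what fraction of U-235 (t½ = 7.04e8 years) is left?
N/N₀ = (1/2)^(t/t½) = 0.03805 = 3.81%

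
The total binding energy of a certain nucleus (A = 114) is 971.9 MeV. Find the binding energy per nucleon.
B.E./A = 971.9/114 = 8.525 MeV/nucleon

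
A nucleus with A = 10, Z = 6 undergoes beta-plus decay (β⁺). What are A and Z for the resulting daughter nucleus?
Daughter: A = 10, Z = 5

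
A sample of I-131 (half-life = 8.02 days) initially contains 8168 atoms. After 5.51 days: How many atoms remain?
N = N₀(1/2)^(t/t½) = 5073 atoms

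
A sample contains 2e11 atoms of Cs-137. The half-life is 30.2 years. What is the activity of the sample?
A = λN = 4.59e9 decays/year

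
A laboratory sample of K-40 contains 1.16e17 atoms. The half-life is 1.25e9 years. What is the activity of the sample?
A = λN = 6.432e7 decays/year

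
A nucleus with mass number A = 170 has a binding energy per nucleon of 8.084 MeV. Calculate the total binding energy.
B.E. = 8.084 × 170 = 1374 MeV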